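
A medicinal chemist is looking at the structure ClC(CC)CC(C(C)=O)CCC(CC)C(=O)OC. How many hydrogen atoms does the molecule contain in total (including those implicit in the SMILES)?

25

Walk through each heavy atom and fill implicit hydrogens from standard valence (C 4, N 3, O 2, S 2, halogen 1):
  atom 1: Cl (halogen, monovalent) → 0 H
  atom 2: C, bond orders sum to 3 (valence 4) → 1 H
  atom 3: C, bond orders sum to 2 (valence 4) → 2 H
  atom 4: C, bond orders sum to 1 (valence 4) → 3 H
  atom 5: C, bond orders sum to 2 (valence 4) → 2 H
  atom 6: C, bond orders sum to 3 (valence 4) → 1 H
  atom 7: C, bond orders sum to 4 (valence 4) → 0 H
  atom 8: C, bond orders sum to 1 (valence 4) → 3 H
  atom 9: O, bond orders sum to 2 (valence 2) → 0 H
  atom 10: C, bond orders sum to 2 (valence 4) → 2 H
  atom 11: C, bond orders sum to 2 (valence 4) → 2 H
  atom 12: C, bond orders sum to 3 (valence 4) → 1 H
  atom 13: C, bond orders sum to 2 (valence 4) → 2 H
  atom 14: C, bond orders sum to 1 (valence 4) → 3 H
  atom 15: C, bond orders sum to 4 (valence 4) → 0 H
  atom 16: O, bond orders sum to 2 (valence 2) → 0 H
  atom 17: O, bond orders sum to 2 (valence 2) → 0 H
  atom 18: C, bond orders sum to 1 (valence 4) → 3 H
Total hydrogens: 25.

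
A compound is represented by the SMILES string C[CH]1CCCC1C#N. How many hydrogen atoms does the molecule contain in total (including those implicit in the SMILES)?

Walk through each heavy atom and fill implicit hydrogens from standard valence (C 4, N 3, O 2, S 2, halogen 1):
  atom 1: C, bond orders sum to 1 (valence 4) → 3 H
  atom 2: C with explicit H count 1
  atom 3: C, bond orders sum to 2 (valence 4) → 2 H
  atom 4: C, bond orders sum to 2 (valence 4) → 2 H
  atom 5: C, bond orders sum to 2 (valence 4) → 2 H
  atom 6: C, bond orders sum to 3 (valence 4) → 1 H
  atom 7: C, bond orders sum to 4 (valence 4) → 0 H
  atom 8: N, bond orders sum to 3 (valence 3) → 0 H
Total hydrogens: 11.

11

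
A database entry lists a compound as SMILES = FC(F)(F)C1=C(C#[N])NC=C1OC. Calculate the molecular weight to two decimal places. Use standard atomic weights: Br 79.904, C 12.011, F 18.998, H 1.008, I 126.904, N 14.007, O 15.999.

First, the molecular formula is C7H5F3N2O (counting implicit H from valence).
  C: 7 × 12.011 = 84.077
  F: 3 × 18.998 = 56.994
  H: 5 × 1.008 = 5.040
  N: 2 × 14.007 = 28.014
  O: 1 × 15.999 = 15.999
Sum: 7×12.011 + 3×18.998 + 5×1.008 + 2×14.007 + 1×15.999 = 190.124 → 190.12 g/mol.

190.12 g/mol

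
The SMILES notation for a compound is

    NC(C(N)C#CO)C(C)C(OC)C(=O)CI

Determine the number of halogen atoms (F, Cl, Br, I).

1

Halogen atoms appear at heavy-atom position 16 (1×I).
Other groups present: 1 alkyne, 1 ether, 1 hydroxyl, 1 ketone, 2 primary amine.
Halogen count: 1.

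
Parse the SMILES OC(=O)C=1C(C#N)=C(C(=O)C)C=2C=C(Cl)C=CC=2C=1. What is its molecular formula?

Walk through each heavy atom and fill implicit hydrogens from standard valence (C 4, N 3, O 2, S 2, halogen 1):
  atom 1: O, bond orders sum to 1 (valence 2) → 1 H
  atom 2: C, bond orders sum to 4 (valence 4) → 0 H
  atom 3: O, bond orders sum to 2 (valence 2) → 0 H
  atom 4: C, bond orders sum to 4 (valence 4) → 0 H
  atom 5: C, bond orders sum to 4 (valence 4) → 0 H
  atom 6: C, bond orders sum to 4 (valence 4) → 0 H
  atom 7: N, bond orders sum to 3 (valence 3) → 0 H
  atom 8: C, bond orders sum to 4 (valence 4) → 0 H
  atom 9: C, bond orders sum to 4 (valence 4) → 0 H
  atom 10: O, bond orders sum to 2 (valence 2) → 0 H
  atom 11: C, bond orders sum to 1 (valence 4) → 3 H
  atom 12: C, bond orders sum to 4 (valence 4) → 0 H
  atom 13: C, bond orders sum to 3 (valence 4) → 1 H
  atom 14: C, bond orders sum to 4 (valence 4) → 0 H
  atom 15: Cl (halogen, monovalent) → 0 H
  atom 16: C, bond orders sum to 3 (valence 4) → 1 H
  atom 17: C, bond orders sum to 3 (valence 4) → 1 H
  atom 18: C, bond orders sum to 4 (valence 4) → 0 H
  atom 19: C, bond orders sum to 3 (valence 4) → 1 H
Totals → C:14, H:8, Cl:1, N:1, O:3.

C14H8ClNO3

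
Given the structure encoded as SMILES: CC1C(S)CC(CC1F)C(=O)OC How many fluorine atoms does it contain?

1

Scan the SMILES for F atoms (remember two-letter symbols like Cl and Br are single atoms).
Fluorine count: 1.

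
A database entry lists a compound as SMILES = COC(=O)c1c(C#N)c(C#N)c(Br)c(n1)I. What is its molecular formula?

Walk through each heavy atom and fill implicit hydrogens from standard valence (C 4, N 3, O 2, S 2, halogen 1); for lowercase aromatic atoms, an aromatic c carries 1 H when it has two neighbours and 0 H with three, and aromatic n carries 0 H:
  atom 1: C, bond orders sum to 1 (valence 4) → 3 H
  atom 2: O, bond orders sum to 2 (valence 2) → 0 H
  atom 3: C, bond orders sum to 4 (valence 4) → 0 H
  atom 4: O, bond orders sum to 2 (valence 2) → 0 H
  atom 5: aromatic c, 3 neighbours → 0 H
  atom 6: aromatic c, 3 neighbours → 0 H
  atom 7: C, bond orders sum to 4 (valence 4) → 0 H
  atom 8: N, bond orders sum to 3 (valence 3) → 0 H
  atom 9: aromatic c, 3 neighbours → 0 H
  atom 10: C, bond orders sum to 4 (valence 4) → 0 H
  atom 11: N, bond orders sum to 3 (valence 3) → 0 H
  atom 12: aromatic c, 3 neighbours → 0 H
  atom 13: Br (halogen, monovalent) → 0 H
  atom 14: aromatic c, 3 neighbours → 0 H
  atom 15: aromatic n, 2 neighbours → 0 H
  atom 16: I (halogen, monovalent) → 0 H
Totals → C:9, H:3, Br:1, I:1, N:3, O:2.

C9H3BrIN3O2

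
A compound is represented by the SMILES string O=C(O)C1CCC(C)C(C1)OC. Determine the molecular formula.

C9H16O3

Walk through each heavy atom and fill implicit hydrogens from standard valence (C 4, N 3, O 2, S 2, halogen 1):
  atom 1: O, bond orders sum to 2 (valence 2) → 0 H
  atom 2: C, bond orders sum to 4 (valence 4) → 0 H
  atom 3: O, bond orders sum to 1 (valence 2) → 1 H
  atom 4: C, bond orders sum to 3 (valence 4) → 1 H
  atom 5: C, bond orders sum to 2 (valence 4) → 2 H
  atom 6: C, bond orders sum to 2 (valence 4) → 2 H
  atom 7: C, bond orders sum to 3 (valence 4) → 1 H
  atom 8: C, bond orders sum to 1 (valence 4) → 3 H
  atom 9: C, bond orders sum to 3 (valence 4) → 1 H
  atom 10: C, bond orders sum to 2 (valence 4) → 2 H
  atom 11: O, bond orders sum to 2 (valence 2) → 0 H
  atom 12: C, bond orders sum to 1 (valence 4) → 3 H
Totals → C:9, H:16, O:3.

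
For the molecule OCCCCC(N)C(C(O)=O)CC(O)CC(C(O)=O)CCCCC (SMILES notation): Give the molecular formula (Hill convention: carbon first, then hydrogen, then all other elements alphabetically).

Walk through each heavy atom and fill implicit hydrogens from standard valence (C 4, N 3, O 2, S 2, halogen 1):
  atom 1: O, bond orders sum to 1 (valence 2) → 1 H
  atom 2: C, bond orders sum to 2 (valence 4) → 2 H
  atom 3: C, bond orders sum to 2 (valence 4) → 2 H
  atom 4: C, bond orders sum to 2 (valence 4) → 2 H
  atom 5: C, bond orders sum to 2 (valence 4) → 2 H
  atom 6: C, bond orders sum to 3 (valence 4) → 1 H
  atom 7: N, bond orders sum to 1 (valence 3) → 2 H
  atom 8: C, bond orders sum to 3 (valence 4) → 1 H
  atom 9: C, bond orders sum to 4 (valence 4) → 0 H
  atom 10: O, bond orders sum to 1 (valence 2) → 1 H
  atom 11: O, bond orders sum to 2 (valence 2) → 0 H
  atom 12: C, bond orders sum to 2 (valence 4) → 2 H
  atom 13: C, bond orders sum to 3 (valence 4) → 1 H
  atom 14: O, bond orders sum to 1 (valence 2) → 1 H
  atom 15: C, bond orders sum to 2 (valence 4) → 2 H
  atom 16: C, bond orders sum to 3 (valence 4) → 1 H
  atom 17: C, bond orders sum to 4 (valence 4) → 0 H
  atom 18: O, bond orders sum to 1 (valence 2) → 1 H
  atom 19: O, bond orders sum to 2 (valence 2) → 0 H
  atom 20: C, bond orders sum to 2 (valence 4) → 2 H
  atom 21: C, bond orders sum to 2 (valence 4) → 2 H
  atom 22: C, bond orders sum to 2 (valence 4) → 2 H
  atom 23: C, bond orders sum to 2 (valence 4) → 2 H
  atom 24: C, bond orders sum to 1 (valence 4) → 3 H
Totals → C:17, H:33, N:1, O:6.

C17H33NO6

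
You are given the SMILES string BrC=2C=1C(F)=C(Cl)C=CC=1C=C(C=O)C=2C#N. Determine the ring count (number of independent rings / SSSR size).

In SMILES, each pair of matching ring-closure digits denotes one ring-closing bond; the number of such bonds equals the number of independent rings.
Ring-closure bonds here: 2.

2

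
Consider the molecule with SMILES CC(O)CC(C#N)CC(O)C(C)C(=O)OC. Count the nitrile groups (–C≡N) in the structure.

The nitrile motif appears at heavy-atom position 6 in the SMILES.
Other groups present: 1 ester, 2 hydroxyl.
Nitrile count: 1.

1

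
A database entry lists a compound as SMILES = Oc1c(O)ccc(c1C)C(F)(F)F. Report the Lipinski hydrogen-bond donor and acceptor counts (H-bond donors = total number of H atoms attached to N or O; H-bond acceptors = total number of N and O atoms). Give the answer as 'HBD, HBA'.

Donors: find every N or O and count the H atoms it carries.
  atom 1 (O): bond orders sum to 1 → 1 H
  atom 4 (O): bond orders sum to 1 → 1 H
Lipinski HBD = 2.
Acceptors: N atoms = 0, O atoms = 2 → HBA = 2.

2, 2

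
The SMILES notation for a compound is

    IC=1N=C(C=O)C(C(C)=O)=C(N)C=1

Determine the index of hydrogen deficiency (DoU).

6

Molecular formula: C8H7IN2O2.
DoU = (2C + 2 + N − H − X) / 2, where X is the halogen count and O/S are ignored.
    = (2·8 + 2 + 2 − 7 − 1) / 2 = 12 / 2 = 6.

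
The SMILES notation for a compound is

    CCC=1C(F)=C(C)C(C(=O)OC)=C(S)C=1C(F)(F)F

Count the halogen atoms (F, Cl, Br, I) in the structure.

Halogen atoms appear at heavy-atom positions 5, 17, 18, 19 (4×F).
Other groups present: 1 ester, 1 thiol.
Halogen count: 4.

4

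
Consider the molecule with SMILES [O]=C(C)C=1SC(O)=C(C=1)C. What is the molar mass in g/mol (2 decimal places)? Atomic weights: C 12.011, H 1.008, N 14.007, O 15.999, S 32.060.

First, the molecular formula is C7H8O2S (counting implicit H from valence).
  C: 7 × 12.011 = 84.077
  H: 8 × 1.008 = 8.064
  O: 2 × 15.999 = 31.998
  S: 1 × 32.060 = 32.060
Sum: 7×12.011 + 8×1.008 + 2×15.999 + 1×32.060 = 156.199 → 156.20 g/mol.

156.20 g/mol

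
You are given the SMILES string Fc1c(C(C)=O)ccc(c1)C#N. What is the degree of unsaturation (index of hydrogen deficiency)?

Molecular formula: C9H6FNO.
DoU = (2C + 2 + N − H − X) / 2, where X is the halogen count and O/S are ignored.
    = (2·9 + 2 + 1 − 6 − 1) / 2 = 14 / 2 = 7.

7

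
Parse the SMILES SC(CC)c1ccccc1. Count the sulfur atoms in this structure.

1

Scan the SMILES for S atoms (remember two-letter symbols like Cl and Br are single atoms).
Sulfur count: 1.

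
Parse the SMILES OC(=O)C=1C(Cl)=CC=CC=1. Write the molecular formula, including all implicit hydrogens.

C7H5ClO2

Walk through each heavy atom and fill implicit hydrogens from standard valence (C 4, N 3, O 2, S 2, halogen 1):
  atom 1: O, bond orders sum to 1 (valence 2) → 1 H
  atom 2: C, bond orders sum to 4 (valence 4) → 0 H
  atom 3: O, bond orders sum to 2 (valence 2) → 0 H
  atom 4: C, bond orders sum to 4 (valence 4) → 0 H
  atom 5: C, bond orders sum to 4 (valence 4) → 0 H
  atom 6: Cl (halogen, monovalent) → 0 H
  atom 7: C, bond orders sum to 3 (valence 4) → 1 H
  atom 8: C, bond orders sum to 3 (valence 4) → 1 H
  atom 9: C, bond orders sum to 3 (valence 4) → 1 H
  atom 10: C, bond orders sum to 3 (valence 4) → 1 H
Totals → C:7, H:5, Cl:1, O:2.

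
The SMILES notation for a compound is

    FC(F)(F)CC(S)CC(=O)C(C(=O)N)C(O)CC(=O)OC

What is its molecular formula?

C11H16F3NO5S

Walk through each heavy atom and fill implicit hydrogens from standard valence (C 4, N 3, O 2, S 2, halogen 1):
  atom 1: F (halogen, monovalent) → 0 H
  atom 2: C, bond orders sum to 4 (valence 4) → 0 H
  atom 3: F (halogen, monovalent) → 0 H
  atom 4: F (halogen, monovalent) → 0 H
  atom 5: C, bond orders sum to 2 (valence 4) → 2 H
  atom 6: C, bond orders sum to 3 (valence 4) → 1 H
  atom 7: S, bond orders sum to 1 (valence 2) → 1 H
  atom 8: C, bond orders sum to 2 (valence 4) → 2 H
  atom 9: C, bond orders sum to 4 (valence 4) → 0 H
  atom 10: O, bond orders sum to 2 (valence 2) → 0 H
  atom 11: C, bond orders sum to 3 (valence 4) → 1 H
  atom 12: C, bond orders sum to 4 (valence 4) → 0 H
  atom 13: O, bond orders sum to 2 (valence 2) → 0 H
  atom 14: N, bond orders sum to 1 (valence 3) → 2 H
  atom 15: C, bond orders sum to 3 (valence 4) → 1 H
  atom 16: O, bond orders sum to 1 (valence 2) → 1 H
  atom 17: C, bond orders sum to 2 (valence 4) → 2 H
  atom 18: C, bond orders sum to 4 (valence 4) → 0 H
  atom 19: O, bond orders sum to 2 (valence 2) → 0 H
  atom 20: O, bond orders sum to 2 (valence 2) → 0 H
  atom 21: C, bond orders sum to 1 (valence 4) → 3 H
Totals → C:11, H:16, F:3, N:1, O:5, S:1.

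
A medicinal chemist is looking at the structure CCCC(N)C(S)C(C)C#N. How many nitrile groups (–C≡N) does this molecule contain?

The nitrile motif appears at heavy-atom position 10 in the SMILES.
Other groups present: 1 primary amine, 1 thiol.
Nitrile count: 1.

1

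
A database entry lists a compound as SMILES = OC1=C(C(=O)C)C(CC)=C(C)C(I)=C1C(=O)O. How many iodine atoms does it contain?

1

Scan the SMILES for I atoms (remember two-letter symbols like Cl and Br are single atoms).
Iodine count: 1.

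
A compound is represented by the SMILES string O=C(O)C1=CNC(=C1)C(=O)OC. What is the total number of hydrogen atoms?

Walk through each heavy atom and fill implicit hydrogens from standard valence (C 4, N 3, O 2, S 2, halogen 1):
  atom 1: O, bond orders sum to 2 (valence 2) → 0 H
  atom 2: C, bond orders sum to 4 (valence 4) → 0 H
  atom 3: O, bond orders sum to 1 (valence 2) → 1 H
  atom 4: C, bond orders sum to 4 (valence 4) → 0 H
  atom 5: C, bond orders sum to 3 (valence 4) → 1 H
  atom 6: N, bond orders sum to 2 (valence 3) → 1 H
  atom 7: C, bond orders sum to 4 (valence 4) → 0 H
  atom 8: C, bond orders sum to 3 (valence 4) → 1 H
  atom 9: C, bond orders sum to 4 (valence 4) → 0 H
  atom 10: O, bond orders sum to 2 (valence 2) → 0 H
  atom 11: O, bond orders sum to 2 (valence 2) → 0 H
  atom 12: C, bond orders sum to 1 (valence 4) → 3 H
Total hydrogens: 7.

7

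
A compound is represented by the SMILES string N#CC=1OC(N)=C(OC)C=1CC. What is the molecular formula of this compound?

Walk through each heavy atom and fill implicit hydrogens from standard valence (C 4, N 3, O 2, S 2, halogen 1):
  atom 1: N, bond orders sum to 3 (valence 3) → 0 H
  atom 2: C, bond orders sum to 4 (valence 4) → 0 H
  atom 3: C, bond orders sum to 4 (valence 4) → 0 H
  atom 4: O, bond orders sum to 2 (valence 2) → 0 H
  atom 5: C, bond orders sum to 4 (valence 4) → 0 H
  atom 6: N, bond orders sum to 1 (valence 3) → 2 H
  atom 7: C, bond orders sum to 4 (valence 4) → 0 H
  atom 8: O, bond orders sum to 2 (valence 2) → 0 H
  atom 9: C, bond orders sum to 1 (valence 4) → 3 H
  atom 10: C, bond orders sum to 4 (valence 4) → 0 H
  atom 11: C, bond orders sum to 2 (valence 4) → 2 H
  atom 12: C, bond orders sum to 1 (valence 4) → 3 H
Totals → C:8, H:10, N:2, O:2.

C8H10N2O2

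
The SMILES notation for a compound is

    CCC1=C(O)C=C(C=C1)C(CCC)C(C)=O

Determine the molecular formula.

C14H20O2

Walk through each heavy atom and fill implicit hydrogens from standard valence (C 4, N 3, O 2, S 2, halogen 1):
  atom 1: C, bond orders sum to 1 (valence 4) → 3 H
  atom 2: C, bond orders sum to 2 (valence 4) → 2 H
  atom 3: C, bond orders sum to 4 (valence 4) → 0 H
  atom 4: C, bond orders sum to 4 (valence 4) → 0 H
  atom 5: O, bond orders sum to 1 (valence 2) → 1 H
  atom 6: C, bond orders sum to 3 (valence 4) → 1 H
  atom 7: C, bond orders sum to 4 (valence 4) → 0 H
  atom 8: C, bond orders sum to 3 (valence 4) → 1 H
  atom 9: C, bond orders sum to 3 (valence 4) → 1 H
  atom 10: C, bond orders sum to 3 (valence 4) → 1 H
  atom 11: C, bond orders sum to 2 (valence 4) → 2 H
  atom 12: C, bond orders sum to 2 (valence 4) → 2 H
  atom 13: C, bond orders sum to 1 (valence 4) → 3 H
  atom 14: C, bond orders sum to 4 (valence 4) → 0 H
  atom 15: C, bond orders sum to 1 (valence 4) → 3 H
  atom 16: O, bond orders sum to 2 (valence 2) → 0 H
Totals → C:14, H:20, O:2.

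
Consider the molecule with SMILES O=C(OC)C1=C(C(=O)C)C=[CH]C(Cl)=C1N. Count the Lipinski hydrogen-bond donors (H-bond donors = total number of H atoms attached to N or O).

2

Donors: find every N or O and count the H atoms it carries.
  atom 1 (O): bond orders sum to 2 → 0 H
  atom 3 (O): bond orders sum to 2 → 0 H
  atom 8 (O): bond orders sum to 2 → 0 H
  atom 15 (N): bond orders sum to 1 → 2 H
Lipinski HBD = 2.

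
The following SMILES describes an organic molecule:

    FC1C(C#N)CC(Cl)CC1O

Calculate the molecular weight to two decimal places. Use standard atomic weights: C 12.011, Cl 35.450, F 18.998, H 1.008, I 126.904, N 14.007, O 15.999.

First, the molecular formula is C7H9ClFNO (counting implicit H from valence).
  C: 7 × 12.011 = 84.077
  Cl: 1 × 35.450 = 35.450
  F: 1 × 18.998 = 18.998
  H: 9 × 1.008 = 9.072
  N: 1 × 14.007 = 14.007
  O: 1 × 15.999 = 15.999
Sum: 7×12.011 + 1×35.450 + 1×18.998 + 9×1.008 + 1×14.007 + 1×15.999 = 177.603 → 177.60 g/mol.

177.60 g/mol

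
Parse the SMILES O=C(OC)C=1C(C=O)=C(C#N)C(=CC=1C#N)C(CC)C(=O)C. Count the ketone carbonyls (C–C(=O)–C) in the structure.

1

The ketone motif appears at heavy-atom position 20 in the SMILES.
Other groups present: 1 aldehyde, 1 ester, 2 nitrile.
Ketone count: 1.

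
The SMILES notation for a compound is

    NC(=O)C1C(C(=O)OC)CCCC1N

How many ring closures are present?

In SMILES, each pair of matching ring-closure digits denotes one ring-closing bond; the number of such bonds equals the number of independent rings.
Ring-closure bonds here: 1.

1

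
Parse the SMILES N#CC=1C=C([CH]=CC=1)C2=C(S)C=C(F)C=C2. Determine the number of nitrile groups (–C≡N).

1

The nitrile motif appears at heavy-atom position 2 in the SMILES.
Other groups present: 1 thiol.
Nitrile count: 1.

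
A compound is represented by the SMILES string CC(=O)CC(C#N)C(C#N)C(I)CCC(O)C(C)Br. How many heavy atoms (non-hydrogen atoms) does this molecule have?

19

Every atom symbol written in the SMILES (organic subset) is one heavy atom; implicit H are not written.
Heavy atoms by element → Br:1, C:13, I:1, N:2, O:2.
Total: 19.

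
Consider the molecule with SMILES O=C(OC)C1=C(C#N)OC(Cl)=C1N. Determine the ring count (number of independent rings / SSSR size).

In SMILES, each pair of matching ring-closure digits denotes one ring-closing bond; the number of such bonds equals the number of independent rings.
Ring-closure bonds here: 1.

1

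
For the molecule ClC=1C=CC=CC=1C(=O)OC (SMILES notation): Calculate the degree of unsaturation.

5

Molecular formula: C8H7ClO2.
DoU = (2C + 2 + N − H − X) / 2, where X is the halogen count and O/S are ignored.
    = (2·8 + 2 + 0 − 7 − 1) / 2 = 10 / 2 = 5.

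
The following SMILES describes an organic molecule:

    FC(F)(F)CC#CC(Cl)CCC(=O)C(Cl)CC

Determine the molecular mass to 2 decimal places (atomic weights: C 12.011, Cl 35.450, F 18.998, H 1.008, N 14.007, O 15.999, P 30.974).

289.12 g/mol

First, the molecular formula is C11H13Cl2F3O (counting implicit H from valence).
  C: 11 × 12.011 = 132.121
  Cl: 2 × 35.450 = 70.900
  F: 3 × 18.998 = 56.994
  H: 13 × 1.008 = 13.104
  O: 1 × 15.999 = 15.999
Sum: 11×12.011 + 2×35.450 + 3×18.998 + 13×1.008 + 1×15.999 = 289.118 → 289.12 g/mol.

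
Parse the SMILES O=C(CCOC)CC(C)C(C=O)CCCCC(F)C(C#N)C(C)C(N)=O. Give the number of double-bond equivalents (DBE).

Molecular formula: C19H31FN2O4.
DoU = (2C + 2 + N − H − X) / 2, where X is the halogen count and O/S are ignored.
    = (2·19 + 2 + 2 − 31 − 1) / 2 = 10 / 2 = 5.

5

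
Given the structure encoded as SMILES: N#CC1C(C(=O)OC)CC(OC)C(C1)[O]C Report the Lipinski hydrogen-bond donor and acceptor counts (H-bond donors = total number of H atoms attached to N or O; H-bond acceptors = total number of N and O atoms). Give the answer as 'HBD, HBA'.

Donors: find every N or O and count the H atoms it carries.
  atom 1 (N): bond orders sum to 3 → 0 H
  atom 6 (O): bond orders sum to 2 → 0 H
  atom 7 (O): bond orders sum to 2 → 0 H
  atom 11 (O): bond orders sum to 2 → 0 H
  atom 15 (O): bond orders sum to 2 → 0 H
Lipinski HBD = 0.
Acceptors: N atoms = 1, O atoms = 4 → HBA = 5.

0, 5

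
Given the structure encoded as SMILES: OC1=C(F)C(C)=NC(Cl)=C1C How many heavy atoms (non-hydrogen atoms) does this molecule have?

11

Every atom symbol written in the SMILES (organic subset) is one heavy atom; implicit H are not written.
Heavy atoms by element → C:7, Cl:1, F:1, N:1, O:1.
Total: 11.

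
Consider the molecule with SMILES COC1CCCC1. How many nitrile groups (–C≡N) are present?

0

Scan the SMILES for the nitrile motif — none present.
Groups that are present: 1 ether.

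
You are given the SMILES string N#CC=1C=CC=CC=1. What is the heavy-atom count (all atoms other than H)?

8

Every atom symbol written in the SMILES (organic subset) is one heavy atom; implicit H are not written.
Heavy atoms by element → C:7, N:1.
Total: 8.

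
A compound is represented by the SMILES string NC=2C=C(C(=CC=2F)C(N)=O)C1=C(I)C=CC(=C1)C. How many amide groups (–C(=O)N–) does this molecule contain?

The amide motif appears at heavy-atom position 9 in the SMILES.
Other groups present: 1 primary amine.
Amide count: 1.

1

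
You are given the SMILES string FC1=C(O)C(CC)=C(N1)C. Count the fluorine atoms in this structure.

Scan the SMILES for F atoms (remember two-letter symbols like Cl and Br are single atoms).
Fluorine count: 1.

1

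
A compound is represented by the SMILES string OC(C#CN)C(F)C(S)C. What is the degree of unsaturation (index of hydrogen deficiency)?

Molecular formula: C6H10FNOS.
DoU = (2C + 2 + N − H − X) / 2, where X is the halogen count and O/S are ignored.
    = (2·6 + 2 + 1 − 10 − 1) / 2 = 4 / 2 = 2.

2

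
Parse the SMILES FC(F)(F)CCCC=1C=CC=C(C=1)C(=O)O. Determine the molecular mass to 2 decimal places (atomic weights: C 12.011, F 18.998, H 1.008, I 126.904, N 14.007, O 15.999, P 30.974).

First, the molecular formula is C11H11F3O2 (counting implicit H from valence).
  C: 11 × 12.011 = 132.121
  F: 3 × 18.998 = 56.994
  H: 11 × 1.008 = 11.088
  O: 2 × 15.999 = 31.998
Sum: 11×12.011 + 3×18.998 + 11×1.008 + 2×15.999 = 232.201 → 232.20 g/mol.

232.20 g/mol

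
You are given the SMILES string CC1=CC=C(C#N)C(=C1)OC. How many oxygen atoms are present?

1

Scan the SMILES for O atoms (remember two-letter symbols like Cl and Br are single atoms).
Oxygen count: 1.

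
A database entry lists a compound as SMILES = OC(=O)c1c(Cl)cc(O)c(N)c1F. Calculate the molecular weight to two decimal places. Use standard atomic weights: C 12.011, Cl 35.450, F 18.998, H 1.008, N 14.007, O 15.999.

First, the molecular formula is C7H5ClFNO3 (counting implicit H from valence).
  C: 7 × 12.011 = 84.077
  Cl: 1 × 35.450 = 35.450
  F: 1 × 18.998 = 18.998
  H: 5 × 1.008 = 5.040
  N: 1 × 14.007 = 14.007
  O: 3 × 15.999 = 47.997
Sum: 7×12.011 + 1×35.450 + 1×18.998 + 5×1.008 + 1×14.007 + 3×15.999 = 205.569 → 205.57 g/mol.

205.57 g/mol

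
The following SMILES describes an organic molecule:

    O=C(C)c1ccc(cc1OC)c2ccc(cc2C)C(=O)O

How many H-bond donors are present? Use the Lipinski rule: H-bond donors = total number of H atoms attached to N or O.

Donors: find every N or O and count the H atoms it carries.
  atom 1 (O): bond orders sum to 2 → 0 H
  atom 10 (O): bond orders sum to 2 → 0 H
  atom 20 (O): bond orders sum to 2 → 0 H
  atom 21 (O): bond orders sum to 1 → 1 H
Lipinski HBD = 1.

1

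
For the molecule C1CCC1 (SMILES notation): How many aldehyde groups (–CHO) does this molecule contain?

0

Scan the SMILES for the aldehyde motif — none present.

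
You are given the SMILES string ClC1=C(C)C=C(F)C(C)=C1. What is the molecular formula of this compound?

Walk through each heavy atom and fill implicit hydrogens from standard valence (C 4, N 3, O 2, S 2, halogen 1):
  atom 1: Cl (halogen, monovalent) → 0 H
  atom 2: C, bond orders sum to 4 (valence 4) → 0 H
  atom 3: C, bond orders sum to 4 (valence 4) → 0 H
  atom 4: C, bond orders sum to 1 (valence 4) → 3 H
  atom 5: C, bond orders sum to 3 (valence 4) → 1 H
  atom 6: C, bond orders sum to 4 (valence 4) → 0 H
  atom 7: F (halogen, monovalent) → 0 H
  atom 8: C, bond orders sum to 4 (valence 4) → 0 H
  atom 9: C, bond orders sum to 1 (valence 4) → 3 H
  atom 10: C, bond orders sum to 3 (valence 4) → 1 H
Totals → C:8, H:8, Cl:1, F:1.
In Hill order: C8H8ClF.

C8H8ClF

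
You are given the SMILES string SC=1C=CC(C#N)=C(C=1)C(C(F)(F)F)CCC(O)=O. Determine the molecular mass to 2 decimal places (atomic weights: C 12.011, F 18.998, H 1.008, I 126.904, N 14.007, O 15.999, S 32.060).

First, the molecular formula is C12H10F3NO2S (counting implicit H from valence).
  C: 12 × 12.011 = 144.132
  F: 3 × 18.998 = 56.994
  H: 10 × 1.008 = 10.080
  N: 1 × 14.007 = 14.007
  O: 2 × 15.999 = 31.998
  S: 1 × 32.060 = 32.060
Sum: 12×12.011 + 3×18.998 + 10×1.008 + 1×14.007 + 2×15.999 + 1×32.060 = 289.271 → 289.27 g/mol.

289.27 g/mol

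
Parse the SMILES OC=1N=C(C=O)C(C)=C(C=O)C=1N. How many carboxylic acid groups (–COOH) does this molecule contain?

0

Scan the SMILES for the carboxylic acid motif — none present.
Groups that are present: 2 aldehyde, 1 hydroxyl, 1 primary amine.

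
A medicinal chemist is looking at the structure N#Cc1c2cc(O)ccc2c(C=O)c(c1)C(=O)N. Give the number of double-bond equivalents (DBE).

Molecular formula: C13H8N2O3.
DoU = (2C + 2 + N − H − X) / 2, where X is the halogen count and O/S are ignored.
    = (2·13 + 2 + 2 − 8 − 0) / 2 = 22 / 2 = 11.

11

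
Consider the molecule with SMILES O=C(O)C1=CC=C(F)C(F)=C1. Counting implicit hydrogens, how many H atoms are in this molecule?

Walk through each heavy atom and fill implicit hydrogens from standard valence (C 4, N 3, O 2, S 2, halogen 1):
  atom 1: O, bond orders sum to 2 (valence 2) → 0 H
  atom 2: C, bond orders sum to 4 (valence 4) → 0 H
  atom 3: O, bond orders sum to 1 (valence 2) → 1 H
  atom 4: C, bond orders sum to 4 (valence 4) → 0 H
  atom 5: C, bond orders sum to 3 (valence 4) → 1 H
  atom 6: C, bond orders sum to 3 (valence 4) → 1 H
  atom 7: C, bond orders sum to 4 (valence 4) → 0 H
  atom 8: F (halogen, monovalent) → 0 H
  atom 9: C, bond orders sum to 4 (valence 4) → 0 H
  atom 10: F (halogen, monovalent) → 0 H
  atom 11: C, bond orders sum to 3 (valence 4) → 1 H
Total hydrogens: 4.

4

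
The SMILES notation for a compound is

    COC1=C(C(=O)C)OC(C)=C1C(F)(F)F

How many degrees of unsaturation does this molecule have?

Molecular formula: C9H9F3O3.
DoU = (2C + 2 + N − H − X) / 2, where X is the halogen count and O/S are ignored.
    = (2·9 + 2 + 0 − 9 − 3) / 2 = 8 / 2 = 4.

4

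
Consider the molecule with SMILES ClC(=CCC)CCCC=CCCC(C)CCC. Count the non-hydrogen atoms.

17

Every atom symbol written in the SMILES (organic subset) is one heavy atom; implicit H are not written.
Heavy atoms by element → C:16, Cl:1.
Total: 17.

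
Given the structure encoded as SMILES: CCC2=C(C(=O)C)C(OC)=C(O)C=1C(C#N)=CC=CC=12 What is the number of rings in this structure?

2

In SMILES, each pair of matching ring-closure digits denotes one ring-closing bond; the number of such bonds equals the number of independent rings.
Ring-closure bonds here: 2.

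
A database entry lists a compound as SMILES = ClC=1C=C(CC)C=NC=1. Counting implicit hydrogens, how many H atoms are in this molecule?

Walk through each heavy atom and fill implicit hydrogens from standard valence (C 4, N 3, O 2, S 2, halogen 1):
  atom 1: Cl (halogen, monovalent) → 0 H
  atom 2: C, bond orders sum to 4 (valence 4) → 0 H
  atom 3: C, bond orders sum to 3 (valence 4) → 1 H
  atom 4: C, bond orders sum to 4 (valence 4) → 0 H
  atom 5: C, bond orders sum to 2 (valence 4) → 2 H
  atom 6: C, bond orders sum to 1 (valence 4) → 3 H
  atom 7: C, bond orders sum to 3 (valence 4) → 1 H
  atom 8: N, bond orders sum to 3 (valence 3) → 0 H
  atom 9: C, bond orders sum to 3 (valence 4) → 1 H
Total hydrogens: 8.

8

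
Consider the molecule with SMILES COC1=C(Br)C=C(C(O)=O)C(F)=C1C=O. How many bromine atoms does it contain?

Scan the SMILES for Br atoms (remember two-letter symbols like Cl and Br are single atoms).
Bromine count: 1.

1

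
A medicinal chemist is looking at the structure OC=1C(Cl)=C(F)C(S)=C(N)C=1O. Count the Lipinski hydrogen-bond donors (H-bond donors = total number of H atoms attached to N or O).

4

Donors: find every N or O and count the H atoms it carries.
  atom 1 (O): bond orders sum to 1 → 1 H
  atom 10 (N): bond orders sum to 1 → 2 H
  atom 12 (O): bond orders sum to 1 → 1 H
Lipinski HBD = 4.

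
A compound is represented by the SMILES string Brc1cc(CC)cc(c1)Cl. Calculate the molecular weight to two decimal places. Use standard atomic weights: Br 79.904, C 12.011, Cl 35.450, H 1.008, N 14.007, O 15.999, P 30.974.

219.51 g/mol

First, the molecular formula is C8H8BrCl (counting implicit H from valence).
  Br: 1 × 79.904 = 79.904
  C: 8 × 12.011 = 96.088
  Cl: 1 × 35.450 = 35.450
  H: 8 × 1.008 = 8.064
Sum: 1×79.904 + 8×12.011 + 1×35.450 + 8×1.008 = 219.506 → 219.51 g/mol.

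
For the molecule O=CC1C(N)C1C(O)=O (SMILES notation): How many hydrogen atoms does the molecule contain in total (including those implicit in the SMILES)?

Walk through each heavy atom and fill implicit hydrogens from standard valence (C 4, N 3, O 2, S 2, halogen 1):
  atom 1: O, bond orders sum to 2 (valence 2) → 0 H
  atom 2: C, bond orders sum to 3 (valence 4) → 1 H
  atom 3: C, bond orders sum to 3 (valence 4) → 1 H
  atom 4: C, bond orders sum to 3 (valence 4) → 1 H
  atom 5: N, bond orders sum to 1 (valence 3) → 2 H
  atom 6: C, bond orders sum to 3 (valence 4) → 1 H
  atom 7: C, bond orders sum to 4 (valence 4) → 0 H
  atom 8: O, bond orders sum to 1 (valence 2) → 1 H
  atom 9: O, bond orders sum to 2 (valence 2) → 0 H
Total hydrogens: 7.

7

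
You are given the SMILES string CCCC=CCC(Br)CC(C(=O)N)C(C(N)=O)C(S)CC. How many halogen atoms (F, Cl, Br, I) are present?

Halogen atoms appear at heavy-atom position 8 (1×Br).
Other groups present: 1 alkene, 2 amide, 1 thiol.
Halogen count: 1.

1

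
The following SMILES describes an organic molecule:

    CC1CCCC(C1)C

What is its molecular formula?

C8H16

Walk through each heavy atom and fill implicit hydrogens from standard valence (C 4, N 3, O 2, S 2, halogen 1):
  atom 1: C, bond orders sum to 1 (valence 4) → 3 H
  atom 2: C, bond orders sum to 3 (valence 4) → 1 H
  atom 3: C, bond orders sum to 2 (valence 4) → 2 H
  atom 4: C, bond orders sum to 2 (valence 4) → 2 H
  atom 5: C, bond orders sum to 2 (valence 4) → 2 H
  atom 6: C, bond orders sum to 3 (valence 4) → 1 H
  atom 7: C, bond orders sum to 2 (valence 4) → 2 H
  atom 8: C, bond orders sum to 1 (valence 4) → 3 H
Totals → C:8, H:16.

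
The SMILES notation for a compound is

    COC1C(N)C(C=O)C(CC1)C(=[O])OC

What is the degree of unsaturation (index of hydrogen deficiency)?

Degree of unsaturation = (number of rings) + (number of π bonds).
Ring closures in the SMILES: 1.
π bonds: 2 double bonds (each 1 DoU) → 2 DoU from unsaturation.
Total DoU = 1 + 2 = 3.

3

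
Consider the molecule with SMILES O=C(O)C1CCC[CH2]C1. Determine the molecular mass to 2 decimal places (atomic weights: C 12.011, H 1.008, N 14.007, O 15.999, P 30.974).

First, the molecular formula is C7H12O2 (counting implicit H from valence).
  C: 7 × 12.011 = 84.077
  H: 12 × 1.008 = 12.096
  O: 2 × 15.999 = 31.998
Sum: 7×12.011 + 12×1.008 + 2×15.999 = 128.171 → 128.17 g/mol.

128.17 g/mol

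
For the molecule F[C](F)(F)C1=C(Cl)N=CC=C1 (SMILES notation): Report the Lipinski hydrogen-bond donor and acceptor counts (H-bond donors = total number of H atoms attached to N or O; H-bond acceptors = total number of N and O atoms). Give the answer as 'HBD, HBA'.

Donors: find every N or O and count the H atoms it carries.
  atom 8 (N): bond orders sum to 3 → 0 H
Lipinski HBD = 0.
Acceptors: N atoms = 1, O atoms = 0 → HBA = 1.

0, 1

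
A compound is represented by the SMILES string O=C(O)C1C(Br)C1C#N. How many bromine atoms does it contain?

Scan the SMILES for Br atoms (remember two-letter symbols like Cl and Br are single atoms).
Bromine count: 1.

1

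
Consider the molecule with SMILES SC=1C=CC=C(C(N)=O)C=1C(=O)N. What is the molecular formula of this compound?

C8H8N2O2S

Walk through each heavy atom and fill implicit hydrogens from standard valence (C 4, N 3, O 2, S 2, halogen 1):
  atom 1: S, bond orders sum to 1 (valence 2) → 1 H
  atom 2: C, bond orders sum to 4 (valence 4) → 0 H
  atom 3: C, bond orders sum to 3 (valence 4) → 1 H
  atom 4: C, bond orders sum to 3 (valence 4) → 1 H
  atom 5: C, bond orders sum to 3 (valence 4) → 1 H
  atom 6: C, bond orders sum to 4 (valence 4) → 0 H
  atom 7: C, bond orders sum to 4 (valence 4) → 0 H
  atom 8: N, bond orders sum to 1 (valence 3) → 2 H
  atom 9: O, bond orders sum to 2 (valence 2) → 0 H
  atom 10: C, bond orders sum to 4 (valence 4) → 0 H
  atom 11: C, bond orders sum to 4 (valence 4) → 0 H
  atom 12: O, bond orders sum to 2 (valence 2) → 0 H
  atom 13: N, bond orders sum to 1 (valence 3) → 2 H
Totals → C:8, H:8, N:2, O:2, S:1.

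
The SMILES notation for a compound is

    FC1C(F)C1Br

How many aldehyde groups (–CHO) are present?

0

Scan the SMILES for the aldehyde motif — none present.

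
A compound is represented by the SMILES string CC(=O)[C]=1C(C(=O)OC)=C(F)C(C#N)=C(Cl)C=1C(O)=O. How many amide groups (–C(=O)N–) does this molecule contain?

0

Scan the SMILES for the amide motif — none present.
Groups that are present: 1 carboxylic acid, 1 ester, 1 ketone, 1 nitrile.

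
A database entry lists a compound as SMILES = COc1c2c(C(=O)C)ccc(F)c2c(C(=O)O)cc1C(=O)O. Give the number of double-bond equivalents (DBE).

Molecular formula: C15H11FO6.
DoU = (2C + 2 + N − H − X) / 2, where X is the halogen count and O/S are ignored.
    = (2·15 + 2 + 0 − 11 − 1) / 2 = 20 / 2 = 10.

10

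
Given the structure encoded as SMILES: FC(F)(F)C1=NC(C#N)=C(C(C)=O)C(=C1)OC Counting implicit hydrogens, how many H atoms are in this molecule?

7

Walk through each heavy atom and fill implicit hydrogens from standard valence (C 4, N 3, O 2, S 2, halogen 1):
  atom 1: F (halogen, monovalent) → 0 H
  atom 2: C, bond orders sum to 4 (valence 4) → 0 H
  atom 3: F (halogen, monovalent) → 0 H
  atom 4: F (halogen, monovalent) → 0 H
  atom 5: C, bond orders sum to 4 (valence 4) → 0 H
  atom 6: N, bond orders sum to 3 (valence 3) → 0 H
  atom 7: C, bond orders sum to 4 (valence 4) → 0 H
  atom 8: C, bond orders sum to 4 (valence 4) → 0 H
  atom 9: N, bond orders sum to 3 (valence 3) → 0 H
  atom 10: C, bond orders sum to 4 (valence 4) → 0 H
  atom 11: C, bond orders sum to 4 (valence 4) → 0 H
  atom 12: C, bond orders sum to 1 (valence 4) → 3 H
  atom 13: O, bond orders sum to 2 (valence 2) → 0 H
  atom 14: C, bond orders sum to 4 (valence 4) → 0 H
  atom 15: C, bond orders sum to 3 (valence 4) → 1 H
  atom 16: O, bond orders sum to 2 (valence 2) → 0 H
  atom 17: C, bond orders sum to 1 (valence 4) → 3 H
Total hydrogens: 7.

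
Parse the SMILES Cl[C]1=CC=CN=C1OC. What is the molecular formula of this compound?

C6H6ClNO

Walk through each heavy atom and fill implicit hydrogens from standard valence (C 4, N 3, O 2, S 2, halogen 1):
  atom 1: Cl (halogen, monovalent) → 0 H
  atom 2: C with explicit H count 0
  atom 3: C, bond orders sum to 3 (valence 4) → 1 H
  atom 4: C, bond orders sum to 3 (valence 4) → 1 H
  atom 5: C, bond orders sum to 3 (valence 4) → 1 H
  atom 6: N, bond orders sum to 3 (valence 3) → 0 H
  atom 7: C, bond orders sum to 4 (valence 4) → 0 H
  atom 8: O, bond orders sum to 2 (valence 2) → 0 H
  atom 9: C, bond orders sum to 1 (valence 4) → 3 H
Totals → C:6, H:6, Cl:1, N:1, O:1.
In Hill order: C6H6ClNO.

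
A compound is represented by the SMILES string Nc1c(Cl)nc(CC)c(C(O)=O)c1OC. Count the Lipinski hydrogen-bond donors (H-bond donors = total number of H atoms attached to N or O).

3

Donors: find every N or O and count the H atoms it carries.
  atom 1 (N): bond orders sum to 1 → 2 H
  atom 5 (N): bond orders sum to 3 → 0 H
  atom 11 (O): bond orders sum to 1 → 1 H
  atom 12 (O): bond orders sum to 2 → 0 H
  atom 14 (O): bond orders sum to 2 → 0 H
Lipinski HBD = 3.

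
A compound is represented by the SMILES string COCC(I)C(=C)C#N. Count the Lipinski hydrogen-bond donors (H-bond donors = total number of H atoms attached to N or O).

Donors: find every N or O and count the H atoms it carries.
  atom 2 (O): bond orders sum to 2 → 0 H
  atom 9 (N): bond orders sum to 3 → 0 H
Lipinski HBD = 0.

0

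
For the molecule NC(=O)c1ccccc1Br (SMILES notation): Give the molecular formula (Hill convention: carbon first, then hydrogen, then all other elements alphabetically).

Walk through each heavy atom and fill implicit hydrogens from standard valence (C 4, N 3, O 2, S 2, halogen 1); for lowercase aromatic atoms, an aromatic c carries 1 H when it has two neighbours and 0 H with three, and aromatic n carries 0 H:
  atom 1: N, bond orders sum to 1 (valence 3) → 2 H
  atom 2: C, bond orders sum to 4 (valence 4) → 0 H
  atom 3: O, bond orders sum to 2 (valence 2) → 0 H
  atom 4: aromatic c, 3 neighbours → 0 H
  atom 5: aromatic c, 2 neighbours → 1 H
  atom 6: aromatic c, 2 neighbours → 1 H
  atom 7: aromatic c, 2 neighbours → 1 H
  atom 8: aromatic c, 2 neighbours → 1 H
  atom 9: aromatic c, 3 neighbours → 0 H
  atom 10: Br (halogen, monovalent) → 0 H
Totals → C:7, H:6, Br:1, N:1, O:1.

C7H6BrNO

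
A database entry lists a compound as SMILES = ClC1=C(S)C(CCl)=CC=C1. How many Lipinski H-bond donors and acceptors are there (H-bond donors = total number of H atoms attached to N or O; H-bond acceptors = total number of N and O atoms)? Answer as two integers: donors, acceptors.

Donors: find every N or O and count the H atoms it carries.
  (no N or O atoms present)
Lipinski HBD = 0.
Acceptors: N atoms = 0, O atoms = 0 → HBA = 0.

0, 0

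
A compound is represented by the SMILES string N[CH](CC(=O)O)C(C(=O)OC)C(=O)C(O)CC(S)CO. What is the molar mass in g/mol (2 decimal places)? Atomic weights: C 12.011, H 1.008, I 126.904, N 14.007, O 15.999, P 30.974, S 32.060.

First, the molecular formula is C11H19NO7S (counting implicit H from valence).
  C: 11 × 12.011 = 132.121
  H: 19 × 1.008 = 19.152
  N: 1 × 14.007 = 14.007
  O: 7 × 15.999 = 111.993
  S: 1 × 32.060 = 32.060
Sum: 11×12.011 + 19×1.008 + 1×14.007 + 7×15.999 + 1×32.060 = 309.333 → 309.33 g/mol.

309.33 g/mol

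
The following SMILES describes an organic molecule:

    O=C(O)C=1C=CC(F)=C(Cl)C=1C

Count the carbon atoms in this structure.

8

Count every carbon token in the SMILES (each C, including those in ring-closure positions and inside branches).
Carbon count: 8.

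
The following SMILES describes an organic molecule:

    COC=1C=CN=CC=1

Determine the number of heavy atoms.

8

Every atom symbol written in the SMILES (organic subset) is one heavy atom; implicit H are not written.
Heavy atoms by element → C:6, N:1, O:1.
Total: 8.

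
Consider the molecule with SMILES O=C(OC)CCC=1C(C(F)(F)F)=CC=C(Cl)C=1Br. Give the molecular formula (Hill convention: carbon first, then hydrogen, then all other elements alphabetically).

Walk through each heavy atom and fill implicit hydrogens from standard valence (C 4, N 3, O 2, S 2, halogen 1):
  atom 1: O, bond orders sum to 2 (valence 2) → 0 H
  atom 2: C, bond orders sum to 4 (valence 4) → 0 H
  atom 3: O, bond orders sum to 2 (valence 2) → 0 H
  atom 4: C, bond orders sum to 1 (valence 4) → 3 H
  atom 5: C, bond orders sum to 2 (valence 4) → 2 H
  atom 6: C, bond orders sum to 2 (valence 4) → 2 H
  atom 7: C, bond orders sum to 4 (valence 4) → 0 H
  atom 8: C, bond orders sum to 4 (valence 4) → 0 H
  atom 9: C, bond orders sum to 4 (valence 4) → 0 H
  atom 10: F (halogen, monovalent) → 0 H
  atom 11: F (halogen, monovalent) → 0 H
  atom 12: F (halogen, monovalent) → 0 H
  atom 13: C, bond orders sum to 3 (valence 4) → 1 H
  atom 14: C, bond orders sum to 3 (valence 4) → 1 H
  atom 15: C, bond orders sum to 4 (valence 4) → 0 H
  atom 16: Cl (halogen, monovalent) → 0 H
  atom 17: C, bond orders sum to 4 (valence 4) → 0 H
  atom 18: Br (halogen, monovalent) → 0 H
Totals → C:11, H:9, Br:1, Cl:1, F:3, O:2.
In Hill order: C11H9BrClF3O2.

C11H9BrClF3O2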